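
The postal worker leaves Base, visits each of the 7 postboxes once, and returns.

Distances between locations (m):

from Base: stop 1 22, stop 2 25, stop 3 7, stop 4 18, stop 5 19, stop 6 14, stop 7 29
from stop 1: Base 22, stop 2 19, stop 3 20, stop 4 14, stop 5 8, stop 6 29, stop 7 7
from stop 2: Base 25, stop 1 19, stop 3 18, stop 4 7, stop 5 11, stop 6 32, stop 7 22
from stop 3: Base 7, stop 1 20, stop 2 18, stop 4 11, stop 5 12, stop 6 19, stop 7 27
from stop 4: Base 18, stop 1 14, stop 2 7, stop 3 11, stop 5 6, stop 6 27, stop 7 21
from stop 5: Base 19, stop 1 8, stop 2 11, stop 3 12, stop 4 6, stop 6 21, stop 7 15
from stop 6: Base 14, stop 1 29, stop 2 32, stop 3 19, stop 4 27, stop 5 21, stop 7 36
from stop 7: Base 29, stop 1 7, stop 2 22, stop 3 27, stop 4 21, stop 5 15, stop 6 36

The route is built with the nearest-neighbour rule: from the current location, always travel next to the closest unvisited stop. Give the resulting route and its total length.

Total distance 107 m via the nearest-neighbour route Base → stop 3 → stop 4 → stop 5 → stop 1 → stop 7 → stop 2 → stop 6 → Base.

Base → [stop 3:7 / stop 6:14 / stop 4:18 / stop 5:19 / stop 1:22 / stop 2:25 / stop 7:29] → stop 3 (7)
stop 3 → [stop 4:11 / stop 5:12 / stop 2:18 / stop 6:19 / stop 1:20 / stop 7:27] → stop 4 (11)
stop 4 → [stop 5:6 / stop 2:7 / stop 1:14 / stop 7:21 / stop 6:27] → stop 5 (6)
stop 5 → [stop 1:8 / stop 2:11 / stop 7:15 / stop 6:21] → stop 1 (8)
stop 1 → [stop 7:7 / stop 2:19 / stop 6:29] → stop 7 (7)
stop 7 → [stop 2:22 / stop 6:36] → stop 2 (22)
stop 2 → [stop 6:32] → stop 6 (32)
Return stop 6→Base: 14.
Total = 7 + 11 + 6 + 8 + 7 + 22 + 32 + 14 = 107.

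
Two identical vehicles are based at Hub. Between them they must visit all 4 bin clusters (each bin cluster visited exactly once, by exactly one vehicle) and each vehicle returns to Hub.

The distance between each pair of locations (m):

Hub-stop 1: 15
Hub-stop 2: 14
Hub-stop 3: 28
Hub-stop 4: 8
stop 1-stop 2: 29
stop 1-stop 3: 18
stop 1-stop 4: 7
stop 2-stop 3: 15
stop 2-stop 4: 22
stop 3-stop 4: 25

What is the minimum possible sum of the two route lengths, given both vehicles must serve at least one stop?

78 m — the smallest possible combined total.

There are 2^3 − 1 = 7 ways to divide the 4 stops into two non-empty groups. For each, the best each vehicle can do is its own shortest tour through its group:
  {stop 1} + {stop 2, stop 3, stop 4}: 30 + 62 = 92
  {stop 2} + {stop 1, stop 3, stop 4}: 28 + 61 = 89
  {stop 1, stop 2} + {stop 3, stop 4}: 58 + 61 = 119
  {stop 3} + {stop 1, stop 2, stop 4}: 56 + 58 = 114
  {stop 1, stop 3} + {stop 2, stop 4}: 61 + 44 = 105
  {stop 2, stop 3} + {stop 1, stop 4}: 57 + 30 = 87
  … (7 splits in total)
  {stop 1, stop 2, stop 3} + {stop 4}: 62 + 16 = 78  ← best
Best: vehicle 1 Hub → stop 1 → stop 3 → stop 2 → Hub = 62; vehicle 2 Hub → stop 4 → Hub = 16; combined 78.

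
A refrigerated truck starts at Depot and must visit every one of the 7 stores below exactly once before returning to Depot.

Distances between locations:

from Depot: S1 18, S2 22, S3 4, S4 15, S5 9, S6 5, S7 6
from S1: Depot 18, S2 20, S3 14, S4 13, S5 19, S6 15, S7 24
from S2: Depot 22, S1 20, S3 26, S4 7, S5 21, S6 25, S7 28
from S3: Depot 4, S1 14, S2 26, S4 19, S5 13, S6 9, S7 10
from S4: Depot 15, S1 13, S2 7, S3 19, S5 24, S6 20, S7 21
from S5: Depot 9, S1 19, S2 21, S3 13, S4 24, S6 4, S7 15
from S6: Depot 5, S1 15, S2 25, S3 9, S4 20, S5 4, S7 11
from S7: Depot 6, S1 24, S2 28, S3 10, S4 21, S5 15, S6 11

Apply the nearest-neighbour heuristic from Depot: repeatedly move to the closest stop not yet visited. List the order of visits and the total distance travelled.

98 along Depot → S3 → S6 → S5 → S7 → S4 → S2 → S1 → Depot.

From Depot: distances to unvisited — S3=4, S6=5, S7=6, S5=9, S4=15, S1=18, S2=22. Nearest is S3 (4).
From S3: distances to unvisited — S6=9, S7=10, S5=13, S1=14, S4=19, S2=26. Nearest is S6 (9).
From S6: distances to unvisited — S5=4, S7=11, S1=15, S4=20, S2=25. Nearest is S5 (4).
From S5: distances to unvisited — S7=15, S1=19, S2=21, S4=24. Nearest is S7 (15).
From S7: distances to unvisited — S4=21, S1=24, S2=28. Nearest is S4 (21).
From S4: distances to unvisited — S2=7, S1=13. Nearest is S2 (7).
From S2: distances to unvisited — S1=20. Nearest is S1 (20).
Return S1→Depot: 18.
Total = 4 + 9 + 4 + 15 + 21 + 7 + 20 + 18 = 98.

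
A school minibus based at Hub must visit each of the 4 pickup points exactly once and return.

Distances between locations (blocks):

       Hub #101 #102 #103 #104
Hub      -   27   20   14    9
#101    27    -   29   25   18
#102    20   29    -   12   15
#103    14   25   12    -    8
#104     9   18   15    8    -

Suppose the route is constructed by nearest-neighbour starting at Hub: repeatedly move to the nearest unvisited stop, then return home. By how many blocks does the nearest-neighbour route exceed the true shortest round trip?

From Hub: #104=9, #103=14, #102=20, #101=27 → choose #104 (9).
From #104: #103=8, #102=15, #101=18 → choose #103 (8).
From #103: #102=12, #101=25 → choose #102 (12).
From #102: #101=29 → choose #101 (29).
NN route Hub → #104 → #103 → #102 → #101 → Hub costs 85.
Optimal: Hub → #103 → #102 → #101 → #104 → Hub costs 82 (by enumerating all 12 distinct tours).
Excess = 85 − 82 = 3.

3 blocks longer than the optimal tour.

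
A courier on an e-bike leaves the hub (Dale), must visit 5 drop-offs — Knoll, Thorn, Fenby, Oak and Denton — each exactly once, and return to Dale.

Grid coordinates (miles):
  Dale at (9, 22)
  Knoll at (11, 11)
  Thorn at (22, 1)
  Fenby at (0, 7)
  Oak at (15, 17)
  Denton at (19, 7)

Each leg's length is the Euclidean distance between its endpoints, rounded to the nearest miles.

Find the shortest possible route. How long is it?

With 5 stops there are 5!/2 = 60 distinct round trips (a route and its reverse cost the same).
Dale→Knoll→Thorn→Fenby→Oak→Denton→Dale: 11+15+23+18+11+18 = 96
Dale→Knoll→Thorn→Fenby→Denton→Oak→Dale: 11+15+23+19+11+8 = 87
Dale→Knoll→Thorn→Oak→Fenby→Denton→Dale: 11+15+17+18+19+18 = 98
Dale→Knoll→Thorn→Oak→Denton→Fenby→Dale: 11+15+17+11+19+17 = 90
Dale→Knoll→Thorn→Denton→Fenby→Oak→Dale: 11+15+7+19+18+8 = 78
Dale→Knoll→Thorn→Denton→Oak→Fenby→Dale: 11+15+7+11+18+17 = 79
Dale→Knoll→Fenby→Thorn→Oak→Denton→Dale: 11+12+23+17+11+18 = 92
Dale→Knoll→Fenby→Thorn→Denton→Oak→Dale: 11+12+23+7+11+8 = 72
Dale→Knoll→Fenby→Oak→Thorn→Denton→Dale: 11+12+18+17+7+18 = 83
Dale→Knoll→Fenby→Oak→Denton→Thorn→Dale: 11+12+18+11+7+25 = 84
Dale→Knoll→Fenby→Denton→Thorn→Oak→Dale: 11+12+19+7+17+8 = 74
Dale→Knoll→Fenby→Denton→Oak→Thorn→Dale: 11+12+19+11+17+25 = 95
Dale→Knoll→Oak→Thorn→Fenby→Denton→Dale: 11+7+17+23+19+18 = 95
Dale→Knoll→Oak→Thorn→Denton→Fenby→Dale: 11+7+17+7+19+17 = 78
… (46 more)
Dale→Fenby→Knoll→Thorn→Denton→Oak→Dale: 17+12+15+7+11+8 = 70  ← best
The minimum is 70.
One optimal route: Dale → Fenby → Knoll → Thorn → Denton → Oak → Dale (or its reverse).

Shortest round trip = 70 miles.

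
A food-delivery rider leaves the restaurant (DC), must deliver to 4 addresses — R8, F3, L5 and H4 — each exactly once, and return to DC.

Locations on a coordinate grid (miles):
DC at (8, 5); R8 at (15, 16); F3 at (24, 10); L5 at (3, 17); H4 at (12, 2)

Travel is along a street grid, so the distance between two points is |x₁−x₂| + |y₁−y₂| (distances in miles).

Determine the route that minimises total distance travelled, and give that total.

There are 12 distinct closed tours to check (reversals are equivalent).
DC→R8→F3→L5→H4→DC: 18+15+28+24+7 = 92
DC→R8→F3→H4→L5→DC: 18+15+20+24+17 = 94
DC→R8→L5→F3→H4→DC: 18+13+28+20+7 = 86
DC→R8→L5→H4→F3→DC: 18+13+24+20+21 = 96
DC→R8→H4→F3→L5→DC: 18+17+20+28+17 = 100
DC→R8→H4→L5→F3→DC: 18+17+24+28+21 = 108
DC→F3→R8→L5→H4→DC: 21+15+13+24+7 = 80
DC→F3→R8→H4→L5→DC: 21+15+17+24+17 = 94
DC→F3→L5→R8→H4→DC: 21+28+13+17+7 = 86
DC→F3→H4→R8→L5→DC: 21+20+17+13+17 = 88
DC→L5→R8→F3→H4→DC: 17+13+15+20+7 = 72
DC→L5→F3→R8→H4→DC: 17+28+15+17+7 = 84
The minimum is 72.
One optimal route: DC → L5 → R8 → F3 → H4 → DC (or its reverse).

Shortest round trip = 72 miles.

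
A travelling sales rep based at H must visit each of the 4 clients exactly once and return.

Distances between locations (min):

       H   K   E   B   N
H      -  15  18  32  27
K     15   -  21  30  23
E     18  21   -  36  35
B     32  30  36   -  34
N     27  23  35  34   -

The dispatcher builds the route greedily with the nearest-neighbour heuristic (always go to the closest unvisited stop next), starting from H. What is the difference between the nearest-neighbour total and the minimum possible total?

11 min longer than the optimal tour.

H: K=15, E=18, N=27, B=32 ⇒ K
K: E=21, N=23, B=30 ⇒ E
E: N=35, B=36 ⇒ N
N: B=34 ⇒ B
NN route H → K → E → N → B → H costs 137.
Optimal: H → K → N → B → E → H costs 126 (by enumerating all 12 distinct tours).
Excess = 137 − 126 = 11.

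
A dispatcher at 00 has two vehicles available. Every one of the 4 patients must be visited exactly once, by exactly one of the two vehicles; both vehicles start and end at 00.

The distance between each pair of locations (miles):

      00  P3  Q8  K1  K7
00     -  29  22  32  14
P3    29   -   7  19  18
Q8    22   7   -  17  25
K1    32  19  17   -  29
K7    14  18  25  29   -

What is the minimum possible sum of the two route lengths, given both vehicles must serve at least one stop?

Check every non-empty split of the stops between the two vehicles; for each half take its own optimal tour:
  {P3} + {Q8, K1, K7}: 58 + 82 = 140
  {Q8} + {P3, K1, K7}: 44 + 83 = 127
  {P3, Q8} + {K1, K7}: 58 + 75 = 133
  {K1} + {P3, Q8, K7}: 64 + 61 = 125
  {P3, K1} + {Q8, K7}: 80 + 61 = 141
  {Q8, K1} + {P3, K7}: 71 + 61 = 132
  … (7 splits in total)
  {P3, Q8, K1} + {K7}: 80 + 28 = 108  ← best
Best: vehicle 1 00 → Q8 → P3 → K1 → 00 = 80; vehicle 2 00 → K7 → 00 = 28; combined 108.

Minimum combined distance: 108 miles.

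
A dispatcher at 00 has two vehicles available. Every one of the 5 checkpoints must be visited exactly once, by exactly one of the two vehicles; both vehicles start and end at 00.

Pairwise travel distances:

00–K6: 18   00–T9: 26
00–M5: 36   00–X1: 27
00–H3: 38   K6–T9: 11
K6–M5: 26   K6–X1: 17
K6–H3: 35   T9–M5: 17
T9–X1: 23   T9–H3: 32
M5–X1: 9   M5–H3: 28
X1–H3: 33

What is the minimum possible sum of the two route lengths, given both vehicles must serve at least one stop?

Check every non-empty split of the stops between the two vehicles; for each half take its own optimal tour:
  {K6} + {T9, M5, X1, H3}: 36 + 122 = 158
  {T9} + {K6, M5, X1, H3}: 52 + 110 = 162
  {K6, T9} + {M5, X1, H3}: 55 + 102 = 157
  {M5} + {K6, T9, X1, H3}: 72 + 121 = 193
  {K6, M5} + {T9, X1, H3}: 80 + 118 = 198
  {T9, M5} + {K6, X1, H3}: 79 + 106 = 185
  … (15 splits in total)
Best: vehicle 1 00 → K6 → T9 → 00 = 55; vehicle 2 00 → X1 → M5 → H3 → 00 = 102; combined 157.

Minimum combined distance: 157.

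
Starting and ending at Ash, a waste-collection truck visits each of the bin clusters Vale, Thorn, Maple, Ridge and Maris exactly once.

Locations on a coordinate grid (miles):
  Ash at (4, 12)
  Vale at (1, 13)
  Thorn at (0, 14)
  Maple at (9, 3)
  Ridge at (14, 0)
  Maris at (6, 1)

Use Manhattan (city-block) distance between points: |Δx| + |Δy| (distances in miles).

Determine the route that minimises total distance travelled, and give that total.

There are 60 distinct closed tours to check (reversals are equivalent).
Ash→Vale→Thorn→Maple→Ridge→Maris→Ash: 4+2+20+8+9+13 = 56
Ash→Vale→Thorn→Maple→Maris→Ridge→Ash: 4+2+20+5+9+22 = 62
Ash→Vale→Thorn→Ridge→Maple→Maris→Ash: 4+2+28+8+5+13 = 60
Ash→Vale→Thorn→Ridge→Maris→Maple→Ash: 4+2+28+9+5+14 = 62
Ash→Vale→Thorn→Maris→Maple→Ridge→Ash: 4+2+19+5+8+22 = 60
Ash→Vale→Thorn→Maris→Ridge→Maple→Ash: 4+2+19+9+8+14 = 56
Ash→Vale→Maple→Thorn→Ridge→Maris→Ash: 4+18+20+28+9+13 = 92
Ash→Vale→Maple→Thorn→Maris→Ridge→Ash: 4+18+20+19+9+22 = 92
Ash→Vale→Maple→Ridge→Thorn→Maris→Ash: 4+18+8+28+19+13 = 90
Ash→Vale→Maple→Ridge→Maris→Thorn→Ash: 4+18+8+9+19+6 = 64
Ash→Vale→Maple→Maris→Thorn→Ridge→Ash: 4+18+5+19+28+22 = 96
Ash→Vale→Maple→Maris→Ridge→Thorn→Ash: 4+18+5+9+28+6 = 70
Ash→Vale→Ridge→Thorn→Maple→Maris→Ash: 4+26+28+20+5+13 = 96
Ash→Vale→Ridge→Thorn→Maris→Maple→Ash: 4+26+28+19+5+14 = 96
… (46 more)
The minimum is 56.
One optimal route: Ash → Vale → Thorn → Maple → Ridge → Maris → Ash (or its reverse).

56 miles — the shortest possible round trip.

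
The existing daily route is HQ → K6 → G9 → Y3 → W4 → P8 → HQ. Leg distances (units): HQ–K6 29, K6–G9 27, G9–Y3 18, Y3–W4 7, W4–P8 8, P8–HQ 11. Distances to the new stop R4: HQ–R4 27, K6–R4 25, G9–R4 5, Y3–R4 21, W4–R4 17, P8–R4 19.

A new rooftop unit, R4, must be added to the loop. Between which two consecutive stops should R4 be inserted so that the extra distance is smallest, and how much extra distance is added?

Minimum extra distance: 3, inserting R4 between K6 and G9.

Insertion cost between consecutive stops i–j is d(i,R4) + d(R4,j) − d(i,j):
  between HQ and K6: 27 + 25 − 29 = 23
  between K6 and G9: 25 + 5 − 27 = 3
  between G9 and Y3: 5 + 21 − 18 = 8
  between Y3 and W4: 21 + 17 − 7 = 31
  between W4 and P8: 17 + 19 − 8 = 28
  between P8 and HQ: 19 + 27 − 11 = 35
Cheapest insertion is between K6 and G9, adding 3.
New total = 100 + 3 = 103.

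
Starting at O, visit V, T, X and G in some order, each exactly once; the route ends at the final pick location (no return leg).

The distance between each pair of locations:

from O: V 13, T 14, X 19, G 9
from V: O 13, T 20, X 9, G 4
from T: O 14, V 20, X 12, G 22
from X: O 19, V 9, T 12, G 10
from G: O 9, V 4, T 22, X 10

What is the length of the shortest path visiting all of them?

Minimum one-way distance = 34.

There are 4! = 24 possible orderings.
O→V→T→X→G: 13+20+12+10 = 55
O→V→T→G→X: 13+20+22+10 = 65
O→V→X→T→G: 13+9+12+22 = 56
O→V→X→G→T: 13+9+10+22 = 54
O→V→G→T→X: 13+4+22+12 = 51
O→V→G→X→T: 13+4+10+12 = 39
O→T→V→X→G: 14+20+9+10 = 53
O→T→V→G→X: 14+20+4+10 = 48
O→T→X→V→G: 14+12+9+4 = 39
O→T→X→G→V: 14+12+10+4 = 40
O→T→G→V→X: 14+22+4+9 = 49
O→T→G→X→V: 14+22+10+9 = 55
O→X→V→T→G: 19+9+20+22 = 70
O→X→V→G→T: 19+9+4+22 = 54
… (10 more)
O→G→V→X→T: 9+4+9+12 = 34  ← best
The minimum is 34.
One shortest path: O → G → V → X → T.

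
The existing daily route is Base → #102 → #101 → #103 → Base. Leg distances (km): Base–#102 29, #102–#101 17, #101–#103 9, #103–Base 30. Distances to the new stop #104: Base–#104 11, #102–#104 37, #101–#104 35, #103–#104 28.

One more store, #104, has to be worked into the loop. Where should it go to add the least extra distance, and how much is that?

Insertion cost between consecutive stops i–j is d(i,#104) + d(#104,j) − d(i,j):
  between Base and #102: 11 + 37 − 29 = 19
  between #102 and #101: 37 + 35 − 17 = 55
  between #101 and #103: 35 + 28 − 9 = 54
  between #103 and Base: 28 + 11 − 30 = 9
Cheapest insertion is between #103 and Base, adding 9.
New total = 85 + 9 = 94.

+9 km — insert #104 between #103 and Base.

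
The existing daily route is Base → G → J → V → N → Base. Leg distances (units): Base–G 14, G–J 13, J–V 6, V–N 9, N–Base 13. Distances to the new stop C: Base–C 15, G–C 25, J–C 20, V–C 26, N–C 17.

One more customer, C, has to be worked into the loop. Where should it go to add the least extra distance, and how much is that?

Adding 19 by placing C on the N–Base leg.

Insertion cost between consecutive stops i–j is d(i,C) + d(C,j) − d(i,j):
  between Base and G: 15 + 25 − 14 = 26
  between G and J: 25 + 20 − 13 = 32
  between J and V: 20 + 26 − 6 = 40
  between V and N: 26 + 17 − 9 = 34
  between N and Base: 17 + 15 − 13 = 19
Cheapest insertion is between N and Base, adding 19.
New total = 55 + 19 = 74.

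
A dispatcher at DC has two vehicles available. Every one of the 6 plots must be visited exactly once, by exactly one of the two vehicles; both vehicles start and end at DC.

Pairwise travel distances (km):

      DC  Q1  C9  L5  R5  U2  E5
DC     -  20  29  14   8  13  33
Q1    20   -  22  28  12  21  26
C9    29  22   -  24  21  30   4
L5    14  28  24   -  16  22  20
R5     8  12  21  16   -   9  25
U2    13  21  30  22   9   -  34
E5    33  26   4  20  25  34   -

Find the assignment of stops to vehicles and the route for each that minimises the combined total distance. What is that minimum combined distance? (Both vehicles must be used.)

There are 2^5 − 1 = 31 ways to divide the 6 stops into two non-empty groups. For each, the best each vehicle can do is its own shortest tour through its group:
  {Q1} + {C9, L5, R5, U2, E5}: 40 + 81 = 121
  {C9} + {Q1, L5, R5, U2, E5}: 58 + 94 = 152
  {Q1, C9} + {L5, R5, U2, E5}: 71 + 81 = 152
  {L5} + {Q1, C9, R5, U2, E5}: 28 + 93 = 121
  {Q1, L5} + {C9, R5, U2, E5}: 62 + 80 = 142
  {C9, L5} + {Q1, R5, U2, E5}: 67 + 93 = 160
  … (31 splits in total)
  {U2} + {Q1, C9, L5, R5, E5}: 26 + 80 = 106  ← best
Best: vehicle 1 DC → U2 → DC = 26; vehicle 2 DC → L5 → E5 → C9 → Q1 → R5 → DC = 80; combined 106.

106 km — the smallest possible combined total.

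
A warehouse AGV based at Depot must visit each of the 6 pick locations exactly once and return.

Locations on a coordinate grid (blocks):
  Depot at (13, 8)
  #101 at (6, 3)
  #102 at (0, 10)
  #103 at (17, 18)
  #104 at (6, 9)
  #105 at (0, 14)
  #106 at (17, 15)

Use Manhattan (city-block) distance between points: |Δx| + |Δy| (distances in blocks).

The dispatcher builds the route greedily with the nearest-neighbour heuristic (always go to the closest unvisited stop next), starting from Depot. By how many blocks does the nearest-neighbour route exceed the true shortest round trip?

Excess over optimum: 2 blocks.

Depot: #104=8, #106=11, #101=12, #103=14, #102=15, #105=19 ⇒ #104
#104: #101=6, #102=7, #105=11, #106=17, #103=20 ⇒ #101
#101: #102=13, #105=17, #106=23, #103=26 ⇒ #102
#102: #105=4, #106=22, #103=25 ⇒ #105
#105: #106=18, #103=21 ⇒ #106
#106: #103=3 ⇒ #103
NN route Depot → #104 → #101 → #102 → #105 → #106 → #103 → Depot costs 66.
Optimal: Depot → #101 → #104 → #102 → #105 → #103 → #106 → Depot costs 64 (by enumerating all 360 distinct tours).
Excess = 66 − 64 = 2.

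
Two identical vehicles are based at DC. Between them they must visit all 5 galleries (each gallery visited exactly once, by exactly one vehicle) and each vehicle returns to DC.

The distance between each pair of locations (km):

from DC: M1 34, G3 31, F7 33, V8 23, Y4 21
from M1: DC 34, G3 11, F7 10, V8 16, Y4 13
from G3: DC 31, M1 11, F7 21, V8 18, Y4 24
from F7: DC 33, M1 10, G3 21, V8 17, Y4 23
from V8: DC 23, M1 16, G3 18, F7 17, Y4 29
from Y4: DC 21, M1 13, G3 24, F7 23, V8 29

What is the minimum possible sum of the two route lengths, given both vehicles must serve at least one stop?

134 km — the smallest possible combined total.

Try each way of splitting the stops between the two vehicles (each non-empty) and, for each split, find the best tour for each vehicle:
  {M1} + {G3, F7, V8, Y4}: 68 + 106 = 174
  {G3} + {M1, F7, V8, Y4}: 62 + 84 = 146
  {M1, G3} + {F7, V8, Y4}: 76 + 84 = 160
  {F7} + {M1, G3, V8, Y4}: 66 + 86 = 152
  {M1, F7} + {G3, V8, Y4}: 77 + 86 = 163
  {G3, F7} + {M1, V8, Y4}: 85 + 73 = 158
  … (15 splits in total)
  {M1, G3, F7, V8} + {Y4}: 92 + 42 = 134  ← best
Best: vehicle 1 DC → G3 → M1 → F7 → V8 → DC = 92; vehicle 2 DC → Y4 → DC = 42; combined 134.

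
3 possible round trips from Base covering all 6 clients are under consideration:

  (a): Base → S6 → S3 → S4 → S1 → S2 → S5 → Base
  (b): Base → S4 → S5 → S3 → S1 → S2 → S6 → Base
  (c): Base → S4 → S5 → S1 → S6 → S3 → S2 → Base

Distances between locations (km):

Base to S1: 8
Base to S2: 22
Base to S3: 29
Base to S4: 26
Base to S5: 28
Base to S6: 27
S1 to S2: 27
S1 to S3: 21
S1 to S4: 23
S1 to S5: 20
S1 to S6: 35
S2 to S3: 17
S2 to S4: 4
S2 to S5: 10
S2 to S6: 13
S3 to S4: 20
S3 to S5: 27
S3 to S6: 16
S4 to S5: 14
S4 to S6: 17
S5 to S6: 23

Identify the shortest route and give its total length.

(a): 27 + 16 + 20 + 23 + 27 + 10 + 28 = 151
(b): 26 + 14 + 27 + 21 + 27 + 13 + 27 = 155
(c): 26 + 14 + 20 + 35 + 16 + 17 + 22 = 150

150 km — (c) is the shortest.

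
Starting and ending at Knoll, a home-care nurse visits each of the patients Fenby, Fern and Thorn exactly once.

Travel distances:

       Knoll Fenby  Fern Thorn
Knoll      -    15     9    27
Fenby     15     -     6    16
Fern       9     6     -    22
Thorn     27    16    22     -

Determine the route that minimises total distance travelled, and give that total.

There are 3 distinct closed tours to check (reversals are equivalent).
Knoll - Fenby - Fern - Thorn - Knoll: 15+6+22+27 = 70
Knoll - Fenby - Thorn - Fern - Knoll: 15+16+22+9 = 62
Knoll - Fern - Fenby - Thorn - Knoll: 9+6+16+27 = 58
The minimum is 58.
One optimal route: Knoll → Fern → Fenby → Thorn → Knoll (or its reverse).

Minimum total distance: 58.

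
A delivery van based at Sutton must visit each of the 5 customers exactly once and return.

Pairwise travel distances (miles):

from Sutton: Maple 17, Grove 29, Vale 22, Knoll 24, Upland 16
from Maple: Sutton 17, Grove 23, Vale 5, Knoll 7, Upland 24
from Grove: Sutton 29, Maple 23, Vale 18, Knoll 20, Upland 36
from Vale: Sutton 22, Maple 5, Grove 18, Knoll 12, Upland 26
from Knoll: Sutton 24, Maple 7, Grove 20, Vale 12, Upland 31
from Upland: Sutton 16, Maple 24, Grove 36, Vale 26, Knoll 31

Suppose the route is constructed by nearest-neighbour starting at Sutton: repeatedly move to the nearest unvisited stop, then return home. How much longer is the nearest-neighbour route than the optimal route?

Sutton: Upland=16, Maple=17, Vale=22, Knoll=24, Grove=29 ⇒ Upland
Upland: Maple=24, Vale=26, Knoll=31, Grove=36 ⇒ Maple
Maple: Vale=5, Knoll=7, Grove=23 ⇒ Vale
Vale: Knoll=12, Grove=18 ⇒ Knoll
Knoll: Grove=20 ⇒ Grove
NN route Sutton → Upland → Maple → Vale → Knoll → Grove → Sutton costs 106.
Optimal: Sutton → Grove → Knoll → Maple → Vale → Upland → Sutton costs 103 (by enumerating all 60 distinct tours).
Excess = 106 − 103 = 3.

3 miles longer than the optimal tour.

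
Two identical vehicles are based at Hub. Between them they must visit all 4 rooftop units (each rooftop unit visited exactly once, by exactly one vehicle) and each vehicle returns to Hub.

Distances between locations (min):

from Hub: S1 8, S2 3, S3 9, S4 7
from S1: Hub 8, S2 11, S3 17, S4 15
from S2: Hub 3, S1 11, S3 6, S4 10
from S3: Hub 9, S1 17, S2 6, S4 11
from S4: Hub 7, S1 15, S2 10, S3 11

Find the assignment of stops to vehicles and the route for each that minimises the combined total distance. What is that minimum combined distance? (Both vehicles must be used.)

Minimum combined distance: 43 min.

There are 2^3 − 1 = 7 ways to divide the 4 stops into two non-empty groups. For each, the best each vehicle can do is its own shortest tour through its group:
  {S1} + {S2, S3, S4}: 16 + 27 = 43
  {S2} + {S1, S3, S4}: 6 + 43 = 49
  {S1, S2} + {S3, S4}: 22 + 27 = 49
  {S3} + {S1, S2, S4}: 18 + 36 = 54
  {S1, S3} + {S2, S4}: 34 + 20 = 54
  {S2, S3} + {S1, S4}: 18 + 30 = 48
  … (7 splits in total)
Best: vehicle 1 Hub → S1 → Hub = 16; vehicle 2 Hub → S2 → S3 → S4 → Hub = 27; combined 43.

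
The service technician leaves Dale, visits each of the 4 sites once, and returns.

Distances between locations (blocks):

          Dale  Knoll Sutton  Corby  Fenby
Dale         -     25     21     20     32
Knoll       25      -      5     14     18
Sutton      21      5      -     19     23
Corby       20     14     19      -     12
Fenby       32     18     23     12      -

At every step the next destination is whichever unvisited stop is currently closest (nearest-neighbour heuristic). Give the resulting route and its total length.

At Dale the remaining stops are Corby 20, Sutton 21, Knoll 25, Fenby 32; go to Corby.
At Corby the remaining stops are Fenby 12, Knoll 14, Sutton 19; go to Fenby.
At Fenby the remaining stops are Knoll 18, Sutton 23; go to Knoll.
At Knoll the remaining stops are Sutton 5; go to Sutton.
Return Sutton→Dale: 21.
Total = 20 + 12 + 18 + 5 + 21 = 76.

76 blocks along Dale → Corby → Fenby → Knoll → Sutton → Dale.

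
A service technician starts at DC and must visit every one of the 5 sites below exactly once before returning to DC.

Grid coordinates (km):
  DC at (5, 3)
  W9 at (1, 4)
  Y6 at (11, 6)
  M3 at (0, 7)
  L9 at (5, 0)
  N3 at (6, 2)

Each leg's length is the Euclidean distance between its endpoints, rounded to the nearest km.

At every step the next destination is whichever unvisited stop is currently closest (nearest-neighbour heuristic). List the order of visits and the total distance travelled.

Total distance 30 km via the nearest-neighbour route DC → N3 → L9 → W9 → M3 → Y6 → DC.

From DC: distances to unvisited — N3=1, L9=3, W9=4, M3=6, Y6=7. Nearest is N3 (1).
From N3: distances to unvisited — L9=2, W9=5, Y6=6, M3=8. Nearest is L9 (2).
From L9: distances to unvisited — W9=6, Y6=8, M3=9. Nearest is W9 (6).
From W9: distances to unvisited — M3=3, Y6=10. Nearest is M3 (3).
From M3: distances to unvisited — Y6=11. Nearest is Y6 (11).
Return Y6→DC: 7.
Total = 1 + 2 + 6 + 3 + 11 + 7 = 30.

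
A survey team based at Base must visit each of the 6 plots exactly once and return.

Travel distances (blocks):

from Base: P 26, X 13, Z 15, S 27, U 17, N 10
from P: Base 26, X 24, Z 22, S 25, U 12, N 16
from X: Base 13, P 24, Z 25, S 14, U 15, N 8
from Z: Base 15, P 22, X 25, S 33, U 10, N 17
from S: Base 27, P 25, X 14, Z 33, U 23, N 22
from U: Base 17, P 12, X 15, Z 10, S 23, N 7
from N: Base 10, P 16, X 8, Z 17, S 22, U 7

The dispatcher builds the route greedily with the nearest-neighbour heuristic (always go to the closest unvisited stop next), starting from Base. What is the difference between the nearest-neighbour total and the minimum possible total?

Base: N=10, X=13, Z=15, U=17, P=26, S=27 ⇒ N
N: U=7, X=8, P=16, Z=17, S=22 ⇒ U
U: Z=10, P=12, X=15, S=23 ⇒ Z
Z: P=22, X=25, S=33 ⇒ P
P: X=24, S=25 ⇒ X
X: S=14 ⇒ S
NN route Base → N → U → Z → P → X → S → Base costs 114.
Optimal: Base → Z → U → P → S → X → N → Base costs 94 (by enumerating all 360 distinct tours).
Excess = 114 − 94 = 20.

20 blocks longer than the optimal tour.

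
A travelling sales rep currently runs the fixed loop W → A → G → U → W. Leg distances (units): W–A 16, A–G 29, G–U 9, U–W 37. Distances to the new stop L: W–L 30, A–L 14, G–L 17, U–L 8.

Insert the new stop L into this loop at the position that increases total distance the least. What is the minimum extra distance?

Insertion cost between consecutive stops i–j is d(i,L) + d(L,j) − d(i,j):
  between W and A: 30 + 14 − 16 = 28
  between A and G: 14 + 17 − 29 = 2
  between G and U: 17 + 8 − 9 = 16
  between U and W: 8 + 30 − 37 = 1
Cheapest insertion is between U and W, adding 1.
New total = 91 + 1 = 92.

Adding 1 by placing L on the U–W leg.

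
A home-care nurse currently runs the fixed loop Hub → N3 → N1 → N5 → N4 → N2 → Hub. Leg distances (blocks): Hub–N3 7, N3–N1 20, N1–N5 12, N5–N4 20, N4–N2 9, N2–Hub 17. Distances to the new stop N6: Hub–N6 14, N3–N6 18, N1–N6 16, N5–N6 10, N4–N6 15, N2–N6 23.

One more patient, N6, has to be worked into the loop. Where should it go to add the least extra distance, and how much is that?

Insertion cost between consecutive stops i–j is d(i,N6) + d(N6,j) − d(i,j):
  between Hub and N3: 14 + 18 − 7 = 25
  between N3 and N1: 18 + 16 − 20 = 14
  between N1 and N5: 16 + 10 − 12 = 14
  between N5 and N4: 10 + 15 − 20 = 5
  between N4 and N2: 15 + 23 − 9 = 29
  between N2 and Hub: 23 + 14 − 17 = 20
Cheapest insertion is between N5 and N4, adding 5.
New total = 85 + 5 = 90.

Minimum extra distance: 5 blocks, inserting N6 between N5 and N4.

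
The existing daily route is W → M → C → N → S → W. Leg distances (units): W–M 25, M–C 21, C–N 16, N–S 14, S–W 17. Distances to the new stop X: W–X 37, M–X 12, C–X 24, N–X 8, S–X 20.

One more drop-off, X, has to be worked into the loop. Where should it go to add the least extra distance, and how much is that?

Minimum extra distance: 14, inserting X between N and S.

Insertion cost between consecutive stops i–j is d(i,X) + d(X,j) − d(i,j):
  between W and M: 37 + 12 − 25 = 24
  between M and C: 12 + 24 − 21 = 15
  between C and N: 24 + 8 − 16 = 16
  between N and S: 8 + 20 − 14 = 14
  between S and W: 20 + 37 − 17 = 40
Cheapest insertion is between N and S, adding 14.
New total = 93 + 14 = 107.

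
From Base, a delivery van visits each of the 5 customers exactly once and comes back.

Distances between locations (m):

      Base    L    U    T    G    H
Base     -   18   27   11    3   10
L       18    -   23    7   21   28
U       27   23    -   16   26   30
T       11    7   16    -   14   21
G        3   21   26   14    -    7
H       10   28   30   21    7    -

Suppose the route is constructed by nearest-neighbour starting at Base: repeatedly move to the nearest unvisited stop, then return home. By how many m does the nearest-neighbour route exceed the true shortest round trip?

The nearest-neighbour route is 7 m longer than optimal.

Base: G=3, H=10, T=11, L=18, U=27 ⇒ G
G: H=7, T=14, L=21, U=26 ⇒ H
H: T=21, L=28, U=30 ⇒ T
T: L=7, U=16 ⇒ L
L: U=23 ⇒ U
NN route Base → G → H → T → L → U → Base costs 88.
Optimal: Base → L → T → U → H → G → Base costs 81 (by enumerating all 60 distinct tours).
Excess = 88 − 81 = 7.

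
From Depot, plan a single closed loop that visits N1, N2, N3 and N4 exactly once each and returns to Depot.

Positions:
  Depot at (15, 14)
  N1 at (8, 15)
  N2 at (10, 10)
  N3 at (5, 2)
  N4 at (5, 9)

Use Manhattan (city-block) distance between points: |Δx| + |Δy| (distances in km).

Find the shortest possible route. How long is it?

Shortest round trip = 46 km.

Depot - N1 - N2 - N3 - N4 - Depot: 8+7+13+7+15 = 50
Depot - N1 - N2 - N4 - N3 - Depot: 8+7+6+7+22 = 50
Depot - N1 - N3 - N2 - N4 - Depot: 8+16+13+6+15 = 58
Depot - N1 - N3 - N4 - N2 - Depot: 8+16+7+6+9 = 46
Depot - N1 - N4 - N2 - N3 - Depot: 8+9+6+13+22 = 58
Depot - N1 - N4 - N3 - N2 - Depot: 8+9+7+13+9 = 46
Depot - N2 - N1 - N3 - N4 - Depot: 9+7+16+7+15 = 54
Depot - N2 - N1 - N4 - N3 - Depot: 9+7+9+7+22 = 54
Depot - N2 - N3 - N1 - N4 - Depot: 9+13+16+9+15 = 62
Depot - N2 - N4 - N1 - N3 - Depot: 9+6+9+16+22 = 62
Depot - N3 - N1 - N2 - N4 - Depot: 22+16+7+6+15 = 66
Depot - N3 - N2 - N1 - N4 - Depot: 22+13+7+9+15 = 66
The minimum is 46.
One optimal route: Depot → N1 → N3 → N4 → N2 → Depot (or its reverse).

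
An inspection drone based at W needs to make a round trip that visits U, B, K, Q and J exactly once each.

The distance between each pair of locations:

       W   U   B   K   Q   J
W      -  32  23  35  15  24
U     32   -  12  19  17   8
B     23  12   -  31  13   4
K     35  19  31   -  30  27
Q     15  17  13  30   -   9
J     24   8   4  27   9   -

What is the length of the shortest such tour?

Shortest round trip = 94.

There are 60 distinct closed tours to check (reversals are equivalent).
W-U-B-K-Q-J-W: 32+12+31+30+9+24 = 138
W-U-B-K-J-Q-W: 32+12+31+27+9+15 = 126
W-U-B-Q-K-J-W: 32+12+13+30+27+24 = 138
W-U-B-Q-J-K-W: 32+12+13+9+27+35 = 128
W-U-B-J-K-Q-W: 32+12+4+27+30+15 = 120
W-U-B-J-Q-K-W: 32+12+4+9+30+35 = 122
W-U-K-B-Q-J-W: 32+19+31+13+9+24 = 128
W-U-K-B-J-Q-W: 32+19+31+4+9+15 = 110
W-U-K-Q-B-J-W: 32+19+30+13+4+24 = 122
W-U-K-Q-J-B-W: 32+19+30+9+4+23 = 117
W-U-K-J-B-Q-W: 32+19+27+4+13+15 = 110
W-U-K-J-Q-B-W: 32+19+27+9+13+23 = 123
W-U-Q-B-K-J-W: 32+17+13+31+27+24 = 144
W-U-Q-B-J-K-W: 32+17+13+4+27+35 = 128
… (46 more)
W-K-U-B-J-Q-W: 35+19+12+4+9+15 = 94  ← best
The minimum is 94.
One optimal route: W → K → U → B → J → Q → W (or its reverse).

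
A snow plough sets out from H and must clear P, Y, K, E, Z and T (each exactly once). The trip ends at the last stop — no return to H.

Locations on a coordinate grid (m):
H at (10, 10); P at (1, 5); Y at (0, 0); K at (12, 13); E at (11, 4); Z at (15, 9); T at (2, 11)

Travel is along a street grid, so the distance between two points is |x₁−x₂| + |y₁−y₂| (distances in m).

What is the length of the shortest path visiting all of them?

Shortest open route: 48 m.

There are 6! = 720 possible orderings.
H→P→Y→K→E→Z→T: 14+6+25+10+9+15 = 79
H→P→Y→K→E→T→Z: 14+6+25+10+16+15 = 86
H→P→Y→K→Z→E→T: 14+6+25+7+9+16 = 77
H→P→Y→K→Z→T→E: 14+6+25+7+15+16 = 83
H→P→Y→K→T→E→Z: 14+6+25+12+16+9 = 82
H→P→Y→K→T→Z→E: 14+6+25+12+15+9 = 81
H→P→Y→E→K→Z→T: 14+6+15+10+7+15 = 67
H→P→Y→E→K→T→Z: 14+6+15+10+12+15 = 72
… (712 more)
H→E→Z→K→T→P→Y: 7+9+7+12+7+6 = 48  ← best
The minimum is 48.
One shortest path: H → E → Z → K → T → P → Y.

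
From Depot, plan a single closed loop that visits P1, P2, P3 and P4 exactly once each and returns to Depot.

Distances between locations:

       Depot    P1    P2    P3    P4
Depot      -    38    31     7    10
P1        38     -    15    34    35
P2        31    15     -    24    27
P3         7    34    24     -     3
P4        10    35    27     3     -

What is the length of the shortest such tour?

There are 12 distinct closed tours to check (reversals are equivalent).
Depot→P1→P2→P3→P4→Depot: 38+15+24+3+10 = 90
Depot→P1→P2→P4→P3→Depot: 38+15+27+3+7 = 90
Depot→P1→P3→P2→P4→Depot: 38+34+24+27+10 = 133
Depot→P1→P3→P4→P2→Depot: 38+34+3+27+31 = 133
Depot→P1→P4→P2→P3→Depot: 38+35+27+24+7 = 131
Depot→P1→P4→P3→P2→Depot: 38+35+3+24+31 = 131
Depot→P2→P1→P3→P4→Depot: 31+15+34+3+10 = 93
Depot→P2→P1→P4→P3→Depot: 31+15+35+3+7 = 91
Depot→P2→P3→P1→P4→Depot: 31+24+34+35+10 = 134
Depot→P2→P4→P1→P3→Depot: 31+27+35+34+7 = 134
Depot→P3→P1→P2→P4→Depot: 7+34+15+27+10 = 93
Depot→P3→P2→P1→P4→Depot: 7+24+15+35+10 = 91
The minimum is 90.
One optimal route: Depot → P1 → P2 → P3 → P4 → Depot (or its reverse).

Shortest round trip = 90.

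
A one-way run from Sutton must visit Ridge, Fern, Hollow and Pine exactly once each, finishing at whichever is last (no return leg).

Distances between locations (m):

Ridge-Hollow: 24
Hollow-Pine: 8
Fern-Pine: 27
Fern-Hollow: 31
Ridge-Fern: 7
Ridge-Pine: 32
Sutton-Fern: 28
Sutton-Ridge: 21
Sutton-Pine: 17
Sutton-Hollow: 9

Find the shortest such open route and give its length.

Minimum one-way distance = 51 m.

There are 4! = 24 possible orderings.
Sutton - Ridge - Fern - Hollow - Pine: 21+7+31+8 = 67
Sutton - Ridge - Fern - Pine - Hollow: 21+7+27+8 = 63
Sutton - Ridge - Hollow - Fern - Pine: 21+24+31+27 = 103
Sutton - Ridge - Hollow - Pine - Fern: 21+24+8+27 = 80
Sutton - Ridge - Pine - Fern - Hollow: 21+32+27+31 = 111
Sutton - Ridge - Pine - Hollow - Fern: 21+32+8+31 = 92
Sutton - Fern - Ridge - Hollow - Pine: 28+7+24+8 = 67
Sutton - Fern - Ridge - Pine - Hollow: 28+7+32+8 = 75
Sutton - Fern - Hollow - Ridge - Pine: 28+31+24+32 = 115
Sutton - Fern - Hollow - Pine - Ridge: 28+31+8+32 = 99
Sutton - Fern - Pine - Ridge - Hollow: 28+27+32+24 = 111
Sutton - Fern - Pine - Hollow - Ridge: 28+27+8+24 = 87
Sutton - Hollow - Ridge - Fern - Pine: 9+24+7+27 = 67
Sutton - Hollow - Ridge - Pine - Fern: 9+24+32+27 = 92
… (10 more)
Sutton - Hollow - Pine - Fern - Ridge: 9+8+27+7 = 51  ← best
The minimum is 51.
One shortest path: Sutton → Hollow → Pine → Fern → Ridge.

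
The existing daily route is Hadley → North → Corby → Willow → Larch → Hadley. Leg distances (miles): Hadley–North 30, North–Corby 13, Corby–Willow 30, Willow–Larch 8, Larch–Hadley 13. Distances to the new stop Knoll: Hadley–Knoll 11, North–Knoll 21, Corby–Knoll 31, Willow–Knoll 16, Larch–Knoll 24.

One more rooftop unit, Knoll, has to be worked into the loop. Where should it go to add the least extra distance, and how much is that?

Adding 2 miles by placing Knoll on the Hadley–North leg.

Insertion cost between consecutive stops i–j is d(i,Knoll) + d(Knoll,j) − d(i,j):
  between Hadley and North: 11 + 21 − 30 = 2
  between North and Corby: 21 + 31 − 13 = 39
  between Corby and Willow: 31 + 16 − 30 = 17
  between Willow and Larch: 16 + 24 − 8 = 32
  between Larch and Hadley: 24 + 11 − 13 = 22
Cheapest insertion is between Hadley and North, adding 2.
New total = 94 + 2 = 96.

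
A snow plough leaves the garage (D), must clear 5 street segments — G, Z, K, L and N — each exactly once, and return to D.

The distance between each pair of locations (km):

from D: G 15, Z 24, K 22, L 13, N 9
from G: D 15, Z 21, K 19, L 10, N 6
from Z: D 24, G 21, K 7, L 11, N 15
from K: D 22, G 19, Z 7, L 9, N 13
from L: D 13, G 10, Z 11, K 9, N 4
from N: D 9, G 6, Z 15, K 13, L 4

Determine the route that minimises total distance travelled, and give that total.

There are 60 distinct closed tours to check (reversals are equivalent).
D - G - Z - K - L - N - D: 15+21+7+9+4+9 = 65
D - G - Z - K - N - L - D: 15+21+7+13+4+13 = 73
D - G - Z - L - K - N - D: 15+21+11+9+13+9 = 78
D - G - Z - L - N - K - D: 15+21+11+4+13+22 = 86
D - G - Z - N - K - L - D: 15+21+15+13+9+13 = 86
D - G - Z - N - L - K - D: 15+21+15+4+9+22 = 86
D - G - K - Z - L - N - D: 15+19+7+11+4+9 = 65
D - G - K - Z - N - L - D: 15+19+7+15+4+13 = 73
D - G - K - L - Z - N - D: 15+19+9+11+15+9 = 78
D - G - K - L - N - Z - D: 15+19+9+4+15+24 = 86
D - G - K - N - Z - L - D: 15+19+13+15+11+13 = 86
D - G - K - N - L - Z - D: 15+19+13+4+11+24 = 86
D - G - L - Z - K - N - D: 15+10+11+7+13+9 = 65
D - G - L - Z - N - K - D: 15+10+11+15+13+22 = 86
… (46 more)
The minimum is 65.
One optimal route: D → G → Z → K → L → N → D (or its reverse).

65 km — the shortest possible round trip.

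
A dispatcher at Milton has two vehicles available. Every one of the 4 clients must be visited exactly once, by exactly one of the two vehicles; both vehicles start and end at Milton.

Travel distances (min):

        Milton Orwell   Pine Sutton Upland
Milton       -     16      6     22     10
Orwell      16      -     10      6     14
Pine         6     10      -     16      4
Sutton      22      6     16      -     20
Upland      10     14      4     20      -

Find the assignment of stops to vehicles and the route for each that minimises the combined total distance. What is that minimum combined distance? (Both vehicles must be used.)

Try each way of splitting the stops between the two vehicles (each non-empty) and, for each split, find the best tour for each vehicle:
  {Orwell} + {Pine, Sutton, Upland}: 32 + 52 = 84
  {Pine} + {Orwell, Sutton, Upland}: 12 + 52 = 64
  {Orwell, Pine} + {Sutton, Upland}: 32 + 52 = 84
  {Sutton} + {Orwell, Pine, Upland}: 44 + 40 = 84
  {Orwell, Sutton} + {Pine, Upland}: 44 + 20 = 64
  {Pine, Sutton} + {Orwell, Upland}: 44 + 40 = 84
  … (7 splits in total)
Best: vehicle 1 Milton → Pine → Milton = 12; vehicle 2 Milton → Orwell → Sutton → Upland → Milton = 52; combined 64.

Minimum combined distance: 64 min.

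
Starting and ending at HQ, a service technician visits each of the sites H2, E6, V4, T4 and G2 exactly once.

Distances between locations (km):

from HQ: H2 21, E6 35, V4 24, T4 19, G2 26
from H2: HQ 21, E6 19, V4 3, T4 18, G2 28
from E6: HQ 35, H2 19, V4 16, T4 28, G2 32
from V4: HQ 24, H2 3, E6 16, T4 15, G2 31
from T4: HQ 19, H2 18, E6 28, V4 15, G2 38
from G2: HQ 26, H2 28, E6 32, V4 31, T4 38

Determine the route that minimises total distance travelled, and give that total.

114 km — the shortest possible round trip.

There are 60 distinct closed tours to check (reversals are equivalent).
HQ-H2-E6-V4-T4-G2-HQ: 21+19+16+15+38+26 = 135
HQ-H2-E6-V4-G2-T4-HQ: 21+19+16+31+38+19 = 144
HQ-H2-E6-T4-V4-G2-HQ: 21+19+28+15+31+26 = 140
HQ-H2-E6-T4-G2-V4-HQ: 21+19+28+38+31+24 = 161
HQ-H2-E6-G2-V4-T4-HQ: 21+19+32+31+15+19 = 137
HQ-H2-E6-G2-T4-V4-HQ: 21+19+32+38+15+24 = 149
HQ-H2-V4-E6-T4-G2-HQ: 21+3+16+28+38+26 = 132
HQ-H2-V4-E6-G2-T4-HQ: 21+3+16+32+38+19 = 129
HQ-H2-V4-T4-E6-G2-HQ: 21+3+15+28+32+26 = 125
HQ-H2-V4-T4-G2-E6-HQ: 21+3+15+38+32+35 = 144
HQ-H2-V4-G2-E6-T4-HQ: 21+3+31+32+28+19 = 134
HQ-H2-V4-G2-T4-E6-HQ: 21+3+31+38+28+35 = 156
HQ-H2-T4-E6-V4-G2-HQ: 21+18+28+16+31+26 = 140
HQ-H2-T4-E6-G2-V4-HQ: 21+18+28+32+31+24 = 154
… (46 more)
HQ-T4-H2-V4-E6-G2-HQ: 19+18+3+16+32+26 = 114  ← best
The minimum is 114.
One optimal route: HQ → T4 → H2 → V4 → E6 → G2 → HQ (or its reverse).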